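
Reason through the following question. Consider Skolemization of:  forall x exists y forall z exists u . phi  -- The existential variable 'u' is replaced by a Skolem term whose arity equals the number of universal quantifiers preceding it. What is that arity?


Quantifier prefix: forall x exists y forall z exists u
'u' is existentially quantified at position 4.
Universal variables preceding it: x, z
Skolem function arity = 2

2


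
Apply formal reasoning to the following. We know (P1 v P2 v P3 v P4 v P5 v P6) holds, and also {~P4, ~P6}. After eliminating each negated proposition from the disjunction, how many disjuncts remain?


Original disjuncts (6): P1, P2, P3, P4, P5, P6
Negated (eliminate): ~P4, ~P6
Remaining disjuncts: P1, P2, P3, P5
Count = 6 - 2 = 4

4


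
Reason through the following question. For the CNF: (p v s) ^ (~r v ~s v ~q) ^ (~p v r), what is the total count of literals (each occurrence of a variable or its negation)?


Counting literals in each clause:
Clause 1: 2 literal(s)
Clause 2: 3 literal(s)
Clause 3: 2 literal(s)
Total = 7

7


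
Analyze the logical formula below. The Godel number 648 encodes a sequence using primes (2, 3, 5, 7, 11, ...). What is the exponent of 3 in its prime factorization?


Factorize 648 by dividing by 3 repeatedly.
Division steps: 3 divides 648 exactly 4 time(s).
Exponent of 3 = 4

4


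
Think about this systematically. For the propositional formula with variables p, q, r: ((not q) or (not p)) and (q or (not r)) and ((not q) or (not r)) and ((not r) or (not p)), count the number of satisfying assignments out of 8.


Evaluate all 8 assignments for p, q, r:
p=0, q=0, r=0: 1
p=0, q=0, r=1: 0
p=0, q=1, r=0: 1
p=0, q=1, r=1: 0
p=1, q=0, r=0: 1
p=1, q=0, r=1: 0
p=1, q=1, r=0: 0
p=1, q=1, r=1: 0
Satisfying count = 3

3


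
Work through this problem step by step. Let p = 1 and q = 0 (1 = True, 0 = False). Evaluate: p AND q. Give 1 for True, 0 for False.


p = 1, q = 0
Operation: p AND q
Evaluate: 1 AND 0 = 0

0


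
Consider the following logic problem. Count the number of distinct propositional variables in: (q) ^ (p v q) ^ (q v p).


Identify each variable that appears in the formula.
Variables found: p, q
Count = 2

2


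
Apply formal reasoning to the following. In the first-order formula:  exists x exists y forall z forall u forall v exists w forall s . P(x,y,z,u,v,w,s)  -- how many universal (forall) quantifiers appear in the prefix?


Quantifier prefix: exists x exists y forall z forall u forall v exists w forall s
Mark each quantifier type:
  E E U U U E U
Universal count = 4, Existential count = 3
Asked for universal (forall) quantifiers: 4

4


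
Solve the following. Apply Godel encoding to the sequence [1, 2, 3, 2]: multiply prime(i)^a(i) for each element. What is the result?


Encode each element as an exponent of the corresponding prime:
  2^1 = 2
  3^2 = 9
  5^3 = 125
  7^2 = 49
Product = 2 * 9 * 125 * 49 = 110250

110250


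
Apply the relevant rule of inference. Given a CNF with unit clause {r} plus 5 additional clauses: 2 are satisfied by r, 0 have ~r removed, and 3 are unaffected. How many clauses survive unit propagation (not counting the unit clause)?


Satisfied (removed): 2
Shortened (remain): 0
Unchanged (remain): 3
Remaining = 0 + 3 = 3

3


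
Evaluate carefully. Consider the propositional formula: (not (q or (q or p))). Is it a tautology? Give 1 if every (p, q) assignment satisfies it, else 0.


Check all 4 assignments:
p=0, q=0: 1
p=0, q=1: 0
p=1, q=0: 0
p=1, q=1: 0
Satisfying count = 1/4.
Tautology iff count = 4: no.

0


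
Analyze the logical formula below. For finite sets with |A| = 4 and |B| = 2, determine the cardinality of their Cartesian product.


The Cartesian product A x B contains all ordered pairs (a, b).
|A x B| = |A| * |B| = 4 * 2 = 8

8


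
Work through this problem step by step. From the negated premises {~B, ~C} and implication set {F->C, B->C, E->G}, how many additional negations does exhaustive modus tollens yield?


Initial negated facts: {~B, ~C}
Apply modus tollens to closure:
  ~C and F->C  =>  ~F
Final negated: {~B, ~C, ~F}
New negations: {~F}
Count = 1

1


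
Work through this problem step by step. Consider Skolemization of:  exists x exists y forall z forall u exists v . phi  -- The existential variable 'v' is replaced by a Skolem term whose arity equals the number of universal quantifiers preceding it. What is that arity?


Quantifier prefix: exists x exists y forall z forall u exists v
'v' is existentially quantified at position 5.
Universal variables preceding it: z, u
Skolem function arity = 2

2


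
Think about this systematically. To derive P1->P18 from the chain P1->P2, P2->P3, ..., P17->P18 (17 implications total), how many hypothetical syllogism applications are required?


With 17 implications in a chain connecting 18 propositions:
P1->P2, P2->P3, ..., P17->P18
Steps needed = (number of implications) - 1 = 17 - 1 = 16

16


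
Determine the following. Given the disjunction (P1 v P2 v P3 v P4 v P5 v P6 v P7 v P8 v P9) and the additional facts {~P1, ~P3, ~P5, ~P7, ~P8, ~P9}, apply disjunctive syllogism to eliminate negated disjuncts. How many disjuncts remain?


Original disjuncts (9): P1, P2, P3, P4, P5, P6, P7, P8, P9
Negated (eliminate): ~P1, ~P3, ~P5, ~P7, ~P8, ~P9
Remaining disjuncts: P2, P4, P6
Count = 9 - 6 = 3

3


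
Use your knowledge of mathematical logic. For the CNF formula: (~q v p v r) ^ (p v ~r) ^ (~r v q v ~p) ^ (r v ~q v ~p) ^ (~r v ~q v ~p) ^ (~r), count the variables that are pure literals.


Check each variable for pure literal status:
p: mixed (not pure)
q: mixed (not pure)
r: mixed (not pure)
Pure literal count = 0

0


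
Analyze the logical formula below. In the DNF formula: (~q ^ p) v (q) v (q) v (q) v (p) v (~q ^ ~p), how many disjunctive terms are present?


A DNF formula is a disjunction of terms (conjunctions).
Terms are separated by v.
Counting the disjuncts: 6 terms.

6


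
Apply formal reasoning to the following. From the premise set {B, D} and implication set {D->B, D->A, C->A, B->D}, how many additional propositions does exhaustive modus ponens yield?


Initial facts: {B, D}
Apply modus ponens to closure:
  D and D->A  =>  A
Final known: {A, B, D}
New propositions: {A}
Count = 1

1


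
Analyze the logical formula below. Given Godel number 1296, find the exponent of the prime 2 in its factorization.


Factorize 1296 by dividing by 2 repeatedly.
Division steps: 2 divides 1296 exactly 4 time(s).
Exponent of 2 = 4

4


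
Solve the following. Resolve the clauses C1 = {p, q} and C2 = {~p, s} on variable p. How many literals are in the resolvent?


Remove p from C1 and ~p from C2.
C1 remainder: {q}
C2 remainder: {s}
Union (resolvent): {q, s}
Resolvent has 2 literal(s).

2


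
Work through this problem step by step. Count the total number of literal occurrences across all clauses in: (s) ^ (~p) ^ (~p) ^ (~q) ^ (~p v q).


Counting literals in each clause:
Clause 1: 1 literal(s)
Clause 2: 1 literal(s)
Clause 3: 1 literal(s)
Clause 4: 1 literal(s)
Clause 5: 2 literal(s)
Total = 6

6


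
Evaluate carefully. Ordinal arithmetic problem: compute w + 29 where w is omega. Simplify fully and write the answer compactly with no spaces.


Compute w + 29.
Ordinal + is associative but NOT commutative; for finite n>0, n + w = w but w + n stays w+n.
w + 29 is already in normal form (a successor ordinal beyond w).
Result = w+29

w+29


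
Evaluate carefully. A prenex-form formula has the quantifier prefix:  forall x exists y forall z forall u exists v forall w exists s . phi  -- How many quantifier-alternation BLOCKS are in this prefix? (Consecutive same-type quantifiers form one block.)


Quantifier-type sequence: A E A A E A E  (A=forall, E=exists)
Group into maximal same-type runs:
  Ax1 | Ex1 | Ax2 | Ex1 | Ax1 | Ex1
Number of blocks = 6

6


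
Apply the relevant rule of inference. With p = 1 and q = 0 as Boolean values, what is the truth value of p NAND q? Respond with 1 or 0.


p = 1, q = 0
Operation: p NAND q
Evaluate: 1 NAND 0 = 1

1


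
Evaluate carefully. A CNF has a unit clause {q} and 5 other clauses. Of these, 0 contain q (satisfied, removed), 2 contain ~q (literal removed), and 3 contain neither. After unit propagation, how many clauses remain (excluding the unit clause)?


Satisfied (removed): 0
Shortened (remain): 2
Unchanged (remain): 3
Remaining = 2 + 3 = 5

5


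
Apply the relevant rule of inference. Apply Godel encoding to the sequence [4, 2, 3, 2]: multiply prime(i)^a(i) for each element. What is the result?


Encode each element as an exponent of the corresponding prime:
  2^4 = 16
  3^2 = 9
  5^3 = 125
  7^2 = 49
Product = 16 * 9 * 125 * 49 = 882000

882000


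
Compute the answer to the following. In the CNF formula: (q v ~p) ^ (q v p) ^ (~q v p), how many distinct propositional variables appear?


Identify each variable that appears in the formula.
Variables found: p, q
Count = 2

2


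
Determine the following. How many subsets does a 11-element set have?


The power set of a set with n elements has 2^n elements.
|P(S)| = 2^11 = 2048

2048


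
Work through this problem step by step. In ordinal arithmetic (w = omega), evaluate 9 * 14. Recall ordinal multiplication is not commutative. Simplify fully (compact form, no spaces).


Compute 9 * 14.
Ordinal * is associative and left-distributive over +, but NOT commutative; for finite n>1, n*w = w but w*n stays w*n.
Both finite; ordinal * agrees with natural *: 9 * 14 = 126.
Result = 126

126


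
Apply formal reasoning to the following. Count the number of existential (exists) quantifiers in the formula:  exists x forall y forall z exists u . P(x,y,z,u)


Quantifier prefix: exists x forall y forall z exists u
Mark each quantifier type:
  E U U E
Universal count = 2, Existential count = 2
Asked for existential (exists) quantifiers: 2

2


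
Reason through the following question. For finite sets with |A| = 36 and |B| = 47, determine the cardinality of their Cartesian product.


The Cartesian product A x B contains all ordered pairs (a, b).
|A x B| = |A| * |B| = 36 * 47 = 1692

1692


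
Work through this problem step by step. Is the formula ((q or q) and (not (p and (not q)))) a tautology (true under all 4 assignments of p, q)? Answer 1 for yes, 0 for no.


Check all 4 assignments:
p=0, q=0: 0
p=0, q=1: 1
p=1, q=0: 0
p=1, q=1: 1
Satisfying count = 2/4.
Tautology iff count = 4: no.

0


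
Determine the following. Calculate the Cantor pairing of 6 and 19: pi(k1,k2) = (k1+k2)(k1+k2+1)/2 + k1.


k1 + k2 = 25
(k1+k2)(k1+k2+1)/2 = 25 * 26 / 2 = 325
pi = 325 + 6 = 331

331


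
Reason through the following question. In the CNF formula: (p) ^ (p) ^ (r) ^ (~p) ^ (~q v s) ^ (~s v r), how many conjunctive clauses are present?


A CNF formula is a conjunction of clauses.
Clauses are separated by ^.
Counting the conjuncts: 6 clauses.

6


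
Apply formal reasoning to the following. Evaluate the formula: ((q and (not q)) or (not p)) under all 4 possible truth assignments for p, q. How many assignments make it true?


Check all 4 assignments:
p=0, q=0: 1
p=0, q=1: 1
p=1, q=0: 0
p=1, q=1: 0
Count of True = 2

2


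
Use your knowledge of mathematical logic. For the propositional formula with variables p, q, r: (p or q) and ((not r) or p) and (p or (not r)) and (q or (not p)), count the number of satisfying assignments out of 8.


Evaluate all 8 assignments for p, q, r:
p=0, q=0, r=0: 0
p=0, q=0, r=1: 0
p=0, q=1, r=0: 1
p=0, q=1, r=1: 0
p=1, q=0, r=0: 0
p=1, q=0, r=1: 0
p=1, q=1, r=0: 1
p=1, q=1, r=1: 1
Satisfying count = 3

3


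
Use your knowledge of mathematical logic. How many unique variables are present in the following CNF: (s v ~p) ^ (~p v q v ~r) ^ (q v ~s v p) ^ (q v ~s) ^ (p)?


Identify each variable that appears in the formula.
Variables found: p, q, r, s
Count = 4

4


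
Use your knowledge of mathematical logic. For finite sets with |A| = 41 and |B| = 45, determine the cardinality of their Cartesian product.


The Cartesian product A x B contains all ordered pairs (a, b).
|A x B| = |A| * |B| = 41 * 45 = 1845

1845


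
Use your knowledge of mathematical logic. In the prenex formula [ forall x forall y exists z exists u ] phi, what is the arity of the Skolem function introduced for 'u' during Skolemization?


Quantifier prefix: forall x forall y exists z exists u
'u' is existentially quantified at position 4.
Universal variables preceding it: x, y
Skolem function arity = 2

2


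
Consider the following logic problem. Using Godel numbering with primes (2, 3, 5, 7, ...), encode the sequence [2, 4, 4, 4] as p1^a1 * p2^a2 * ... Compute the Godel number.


Encode each element as an exponent of the corresponding prime:
  2^2 = 4
  3^4 = 81
  5^4 = 625
  7^4 = 2401
Product = 4 * 81 * 625 * 2401 = 486202500

486202500


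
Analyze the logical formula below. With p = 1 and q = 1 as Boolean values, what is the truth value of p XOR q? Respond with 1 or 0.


p = 1, q = 1
Operation: p XOR q
Evaluate: 1 XOR 1 = 0

0


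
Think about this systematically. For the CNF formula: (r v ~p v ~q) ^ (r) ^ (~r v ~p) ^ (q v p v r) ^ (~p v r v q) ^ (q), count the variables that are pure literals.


Check each variable for pure literal status:
p: mixed (not pure)
q: mixed (not pure)
r: mixed (not pure)
Pure literal count = 0

0


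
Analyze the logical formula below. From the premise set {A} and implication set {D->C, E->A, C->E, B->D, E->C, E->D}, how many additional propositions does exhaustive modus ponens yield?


Initial facts: {A}
Apply modus ponens to closure:
  (no implication fires)
Final known: {A}
New propositions: {(none)}
Count = 0

0


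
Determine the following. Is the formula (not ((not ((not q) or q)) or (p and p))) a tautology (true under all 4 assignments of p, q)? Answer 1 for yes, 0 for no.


Check all 4 assignments:
p=0, q=0: 1
p=0, q=1: 1
p=1, q=0: 0
p=1, q=1: 0
Satisfying count = 2/4.
Tautology iff count = 4: no.

0


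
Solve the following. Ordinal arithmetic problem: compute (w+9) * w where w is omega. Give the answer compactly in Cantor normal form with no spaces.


Compute (w+9) * w.
Ordinal * is associative and left-distributive over +, but NOT commutative; for finite n>1, n*w = w but w*n stays w*n.
(w+9) * w = sup{(w+9)*k : k<w} = sup{w*k+9} = w^2 (the +9 tail is absorbed in the limit).
Result = w^2

w^2


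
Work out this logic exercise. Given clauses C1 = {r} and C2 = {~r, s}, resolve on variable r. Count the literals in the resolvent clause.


Remove r from C1 and ~r from C2.
C1 remainder: {}
C2 remainder: {s}
Union (resolvent): {s}
Resolvent has 1 literal(s).

1


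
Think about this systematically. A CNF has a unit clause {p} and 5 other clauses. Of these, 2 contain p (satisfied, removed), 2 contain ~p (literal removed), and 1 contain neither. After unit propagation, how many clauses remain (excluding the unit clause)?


Satisfied (removed): 2
Shortened (remain): 2
Unchanged (remain): 1
Remaining = 2 + 1 = 3

3


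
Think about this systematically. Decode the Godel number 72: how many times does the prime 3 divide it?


Factorize 72 by dividing by 3 repeatedly.
Division steps: 3 divides 72 exactly 2 time(s).
Exponent of 3 = 2

2


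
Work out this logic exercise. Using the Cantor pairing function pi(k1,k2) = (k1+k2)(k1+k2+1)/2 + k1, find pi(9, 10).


k1 + k2 = 19
(k1+k2)(k1+k2+1)/2 = 19 * 20 / 2 = 190
pi = 190 + 9 = 199

199


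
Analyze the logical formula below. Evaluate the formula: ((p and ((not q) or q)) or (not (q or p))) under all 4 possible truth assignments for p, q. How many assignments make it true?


Check all 4 assignments:
p=0, q=0: 1
p=0, q=1: 0
p=1, q=0: 1
p=1, q=1: 1
Count of True = 3

3


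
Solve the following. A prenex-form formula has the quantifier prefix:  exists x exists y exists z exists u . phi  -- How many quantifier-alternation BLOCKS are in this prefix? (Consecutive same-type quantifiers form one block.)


Quantifier-type sequence: E E E E  (A=forall, E=exists)
Group into maximal same-type runs:
  Ex4
Number of blocks = 1

1


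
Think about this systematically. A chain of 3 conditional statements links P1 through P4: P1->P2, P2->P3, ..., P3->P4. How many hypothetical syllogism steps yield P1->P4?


With 3 implications in a chain connecting 4 propositions:
P1->P2, P2->P3, ..., P3->P4
Steps needed = (number of implications) - 1 = 3 - 1 = 2

2


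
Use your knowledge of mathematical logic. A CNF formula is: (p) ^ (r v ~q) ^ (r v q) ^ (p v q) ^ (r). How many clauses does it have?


A CNF formula is a conjunction of clauses.
Clauses are separated by ^.
Counting the conjuncts: 5 clauses.

5


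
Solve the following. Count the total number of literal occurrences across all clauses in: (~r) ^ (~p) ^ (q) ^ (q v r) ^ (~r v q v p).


Counting literals in each clause:
Clause 1: 1 literal(s)
Clause 2: 1 literal(s)
Clause 3: 1 literal(s)
Clause 4: 2 literal(s)
Clause 5: 3 literal(s)
Total = 8

8


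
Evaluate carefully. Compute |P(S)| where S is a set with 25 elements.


The power set of a set with n elements has 2^n elements.
|P(S)| = 2^25 = 33554432

33554432


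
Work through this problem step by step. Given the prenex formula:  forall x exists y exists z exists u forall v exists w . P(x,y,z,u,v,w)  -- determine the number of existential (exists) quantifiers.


Quantifier prefix: forall x exists y exists z exists u forall v exists w
Mark each quantifier type:
  U E E E U E
Universal count = 2, Existential count = 4
Asked for existential (exists) quantifiers: 4

4


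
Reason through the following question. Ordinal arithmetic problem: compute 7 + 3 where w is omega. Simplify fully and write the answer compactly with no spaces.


Compute 7 + 3.
Ordinal + is associative but NOT commutative; for finite n>0, n + w = w but w + n stays w+n.
Both operands finite; ordinal + agrees with natural +: 7 + 3 = 10.
Result = 10

10


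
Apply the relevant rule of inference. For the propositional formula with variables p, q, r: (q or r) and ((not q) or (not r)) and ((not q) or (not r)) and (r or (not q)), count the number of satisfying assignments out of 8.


Evaluate all 8 assignments for p, q, r:
p=0, q=0, r=0: 0
p=0, q=0, r=1: 1
p=0, q=1, r=0: 0
p=0, q=1, r=1: 0
p=1, q=0, r=0: 0
p=1, q=0, r=1: 1
p=1, q=1, r=0: 0
p=1, q=1, r=1: 0
Satisfying count = 2

2


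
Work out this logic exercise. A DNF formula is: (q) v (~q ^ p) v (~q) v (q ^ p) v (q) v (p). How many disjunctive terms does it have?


A DNF formula is a disjunction of terms (conjunctions).
Terms are separated by v.
Counting the disjuncts: 6 terms.

6


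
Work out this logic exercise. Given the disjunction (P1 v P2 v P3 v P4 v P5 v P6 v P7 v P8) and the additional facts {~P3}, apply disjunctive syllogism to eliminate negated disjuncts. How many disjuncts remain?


Original disjuncts (8): P1, P2, P3, P4, P5, P6, P7, P8
Negated (eliminate): ~P3
Remaining disjuncts: P1, P2, P4, P5, P6, P7, P8
Count = 8 - 1 = 7

7


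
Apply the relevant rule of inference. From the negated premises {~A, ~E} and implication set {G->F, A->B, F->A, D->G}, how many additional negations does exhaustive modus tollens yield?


Initial negated facts: {~A, ~E}
Apply modus tollens to closure:
  ~A and F->A  =>  ~F
  ~F and G->F  =>  ~G
  ~G and D->G  =>  ~D
Final negated: {~A, ~D, ~E, ~F, ~G}
New negations: {~D, ~F, ~G}
Count = 3

3


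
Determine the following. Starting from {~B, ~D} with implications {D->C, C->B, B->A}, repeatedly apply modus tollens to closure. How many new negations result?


Initial negated facts: {~B, ~D}
Apply modus tollens to closure:
  ~B and C->B  =>  ~C
Final negated: {~B, ~C, ~D}
New negations: {~C}
Count = 1

1


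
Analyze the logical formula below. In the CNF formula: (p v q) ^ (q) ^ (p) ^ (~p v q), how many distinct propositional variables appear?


Identify each variable that appears in the formula.
Variables found: p, q
Count = 2

2


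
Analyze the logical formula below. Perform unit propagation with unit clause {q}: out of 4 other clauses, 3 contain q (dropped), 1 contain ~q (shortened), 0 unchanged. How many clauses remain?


Satisfied (removed): 3
Shortened (remain): 1
Unchanged (remain): 0
Remaining = 1 + 0 = 1

1


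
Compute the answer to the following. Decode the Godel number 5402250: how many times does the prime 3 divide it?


Factorize 5402250 by dividing by 3 repeatedly.
Division steps: 3 divides 5402250 exactly 2 time(s).
Exponent of 3 = 2

2


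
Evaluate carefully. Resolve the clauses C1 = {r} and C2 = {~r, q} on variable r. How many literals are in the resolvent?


Remove r from C1 and ~r from C2.
C1 remainder: {}
C2 remainder: {q}
Union (resolvent): {q}
Resolvent has 1 literal(s).

1


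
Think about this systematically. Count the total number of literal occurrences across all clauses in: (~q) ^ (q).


Counting literals in each clause:
Clause 1: 1 literal(s)
Clause 2: 1 literal(s)
Total = 2

2


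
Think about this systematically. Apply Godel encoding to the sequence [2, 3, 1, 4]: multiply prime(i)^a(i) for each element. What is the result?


Encode each element as an exponent of the corresponding prime:
  2^2 = 4
  3^3 = 27
  5^1 = 5
  7^4 = 2401
Product = 4 * 27 * 5 * 2401 = 1296540

1296540


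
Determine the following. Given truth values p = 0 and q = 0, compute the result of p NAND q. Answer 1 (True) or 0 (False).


p = 0, q = 0
Operation: p NAND q
Evaluate: 0 NAND 0 = 1

1


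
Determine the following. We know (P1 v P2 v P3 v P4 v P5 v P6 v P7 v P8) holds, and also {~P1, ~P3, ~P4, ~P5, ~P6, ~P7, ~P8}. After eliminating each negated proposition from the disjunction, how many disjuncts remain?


Original disjuncts (8): P1, P2, P3, P4, P5, P6, P7, P8
Negated (eliminate): ~P1, ~P3, ~P4, ~P5, ~P6, ~P7, ~P8
Remaining disjuncts: P2
Count = 8 - 7 = 1

1


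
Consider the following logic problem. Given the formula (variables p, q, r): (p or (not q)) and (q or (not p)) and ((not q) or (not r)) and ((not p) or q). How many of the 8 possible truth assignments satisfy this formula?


Evaluate all 8 assignments for p, q, r:
p=0, q=0, r=0: 1
p=0, q=0, r=1: 1
p=0, q=1, r=0: 0
p=0, q=1, r=1: 0
p=1, q=0, r=0: 0
p=1, q=0, r=1: 0
p=1, q=1, r=0: 1
p=1, q=1, r=1: 0
Satisfying count = 3

3


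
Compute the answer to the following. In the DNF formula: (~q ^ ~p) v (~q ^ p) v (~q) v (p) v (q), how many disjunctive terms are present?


A DNF formula is a disjunction of terms (conjunctions).
Terms are separated by v.
Counting the disjuncts: 5 terms.

5


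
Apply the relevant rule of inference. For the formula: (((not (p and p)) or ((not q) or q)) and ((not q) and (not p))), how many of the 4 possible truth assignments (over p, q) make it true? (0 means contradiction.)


Check all 4 assignments:
p=0, q=0: 1
p=0, q=1: 0
p=1, q=0: 0
p=1, q=1: 0
Count of True = 1

1


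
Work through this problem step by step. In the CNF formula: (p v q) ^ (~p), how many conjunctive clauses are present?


A CNF formula is a conjunction of clauses.
Clauses are separated by ^.
Counting the conjuncts: 2 clauses.

2


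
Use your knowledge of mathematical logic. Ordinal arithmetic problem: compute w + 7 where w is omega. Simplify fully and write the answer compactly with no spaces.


Compute w + 7.
Ordinal + is associative but NOT commutative; for finite n>0, n + w = w but w + n stays w+n.
w + 7 is already in normal form (a successor ordinal beyond w).
Result = w+7

w+7


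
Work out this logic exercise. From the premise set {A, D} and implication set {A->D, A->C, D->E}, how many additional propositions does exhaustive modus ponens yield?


Initial facts: {A, D}
Apply modus ponens to closure:
  A and A->C  =>  C
  D and D->E  =>  E
Final known: {A, C, D, E}
New propositions: {C, E}
Count = 2

2


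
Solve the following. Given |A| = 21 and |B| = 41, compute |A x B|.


The Cartesian product A x B contains all ordered pairs (a, b).
|A x B| = |A| * |B| = 21 * 41 = 861

861


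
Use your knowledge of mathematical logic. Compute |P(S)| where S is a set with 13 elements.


The power set of a set with n elements has 2^n elements.
|P(S)| = 2^13 = 8192

8192


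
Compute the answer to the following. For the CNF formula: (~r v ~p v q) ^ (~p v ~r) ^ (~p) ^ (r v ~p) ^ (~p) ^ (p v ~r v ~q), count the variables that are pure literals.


Check each variable for pure literal status:
p: mixed (not pure)
q: mixed (not pure)
r: mixed (not pure)
Pure literal count = 0

0


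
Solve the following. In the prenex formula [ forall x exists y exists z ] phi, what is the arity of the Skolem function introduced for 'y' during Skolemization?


Quantifier prefix: forall x exists y exists z
'y' is existentially quantified at position 2.
Universal variables preceding it: x
Skolem function arity = 1

1


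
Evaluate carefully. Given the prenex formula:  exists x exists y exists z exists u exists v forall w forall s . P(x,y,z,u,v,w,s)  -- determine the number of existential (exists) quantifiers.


Quantifier prefix: exists x exists y exists z exists u exists v forall w forall s
Mark each quantifier type:
  E E E E E U U
Universal count = 2, Existential count = 5
Asked for existential (exists) quantifiers: 5

5


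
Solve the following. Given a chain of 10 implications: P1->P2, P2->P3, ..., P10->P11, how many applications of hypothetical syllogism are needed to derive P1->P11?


With 10 implications in a chain connecting 11 propositions:
P1->P2, P2->P3, ..., P10->P11
Steps needed = (number of implications) - 1 = 10 - 1 = 9

9


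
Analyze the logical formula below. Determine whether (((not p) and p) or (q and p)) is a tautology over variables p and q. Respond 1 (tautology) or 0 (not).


Check all 4 assignments:
p=0, q=0: 0
p=0, q=1: 0
p=1, q=0: 0
p=1, q=1: 1
Satisfying count = 1/4.
Tautology iff count = 4: no.

0


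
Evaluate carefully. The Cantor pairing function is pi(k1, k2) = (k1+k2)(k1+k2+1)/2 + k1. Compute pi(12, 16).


k1 + k2 = 28
(k1+k2)(k1+k2+1)/2 = 28 * 29 / 2 = 406
pi = 406 + 12 = 418

418


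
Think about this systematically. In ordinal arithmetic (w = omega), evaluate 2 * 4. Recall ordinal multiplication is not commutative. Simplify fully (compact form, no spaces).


Compute 2 * 4.
Ordinal * is associative and left-distributive over +, but NOT commutative; for finite n>1, n*w = w but w*n stays w*n.
Both finite; ordinal * agrees with natural *: 2 * 4 = 8.
Result = 8

8


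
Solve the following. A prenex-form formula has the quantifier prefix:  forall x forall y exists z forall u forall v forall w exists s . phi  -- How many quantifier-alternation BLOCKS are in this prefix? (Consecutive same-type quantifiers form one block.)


Quantifier-type sequence: A A E A A A E  (A=forall, E=exists)
Group into maximal same-type runs:
  Ax2 | Ex1 | Ax3 | Ex1
Number of blocks = 4

4


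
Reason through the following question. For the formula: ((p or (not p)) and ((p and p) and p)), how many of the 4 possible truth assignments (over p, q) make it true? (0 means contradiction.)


Check all 4 assignments:
p=0, q=0: 0
p=0, q=1: 0
p=1, q=0: 1
p=1, q=1: 1
Count of True = 2

2


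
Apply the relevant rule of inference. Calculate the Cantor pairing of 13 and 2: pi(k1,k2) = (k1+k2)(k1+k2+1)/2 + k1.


k1 + k2 = 15
(k1+k2)(k1+k2+1)/2 = 15 * 16 / 2 = 120
pi = 120 + 13 = 133

133


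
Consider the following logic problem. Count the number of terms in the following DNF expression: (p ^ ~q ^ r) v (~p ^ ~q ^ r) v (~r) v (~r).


A DNF formula is a disjunction of terms (conjunctions).
Terms are separated by v.
Counting the disjuncts: 4 terms.

4


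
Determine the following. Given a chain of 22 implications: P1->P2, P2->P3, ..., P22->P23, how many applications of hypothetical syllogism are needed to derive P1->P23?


With 22 implications in a chain connecting 23 propositions:
P1->P2, P2->P3, ..., P22->P23
Steps needed = (number of implications) - 1 = 22 - 1 = 21

21


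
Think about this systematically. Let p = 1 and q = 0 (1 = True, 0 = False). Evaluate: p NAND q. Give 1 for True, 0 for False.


p = 1, q = 0
Operation: p NAND q
Evaluate: 1 NAND 0 = 1

1


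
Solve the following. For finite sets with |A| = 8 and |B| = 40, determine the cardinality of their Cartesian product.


The Cartesian product A x B contains all ordered pairs (a, b).
|A x B| = |A| * |B| = 8 * 40 = 320

320


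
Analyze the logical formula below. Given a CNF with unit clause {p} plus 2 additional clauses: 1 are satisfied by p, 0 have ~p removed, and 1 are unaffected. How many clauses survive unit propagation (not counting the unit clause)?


Satisfied (removed): 1
Shortened (remain): 0
Unchanged (remain): 1
Remaining = 0 + 1 = 1

1


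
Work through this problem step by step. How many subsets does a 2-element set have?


The power set of a set with n elements has 2^n elements.
|P(S)| = 2^2 = 4

4


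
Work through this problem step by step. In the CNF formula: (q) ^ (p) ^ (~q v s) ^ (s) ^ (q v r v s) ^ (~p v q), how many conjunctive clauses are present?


A CNF formula is a conjunction of clauses.
Clauses are separated by ^.
Counting the conjuncts: 6 clauses.

6


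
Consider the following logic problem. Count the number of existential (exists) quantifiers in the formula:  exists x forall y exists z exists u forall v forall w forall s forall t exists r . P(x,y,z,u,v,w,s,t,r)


Quantifier prefix: exists x forall y exists z exists u forall v forall w forall s forall t exists r
Mark each quantifier type:
  E U E E U U U U E
Universal count = 5, Existential count = 4
Asked for existential (exists) quantifiers: 4

4


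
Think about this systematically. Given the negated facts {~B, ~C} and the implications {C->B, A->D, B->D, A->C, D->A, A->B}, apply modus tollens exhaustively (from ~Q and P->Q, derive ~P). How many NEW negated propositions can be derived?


Initial negated facts: {~B, ~C}
Apply modus tollens to closure:
  ~C and A->C  =>  ~A
  ~A and D->A  =>  ~D
Final negated: {~A, ~B, ~C, ~D}
New negations: {~A, ~D}
Count = 2

2


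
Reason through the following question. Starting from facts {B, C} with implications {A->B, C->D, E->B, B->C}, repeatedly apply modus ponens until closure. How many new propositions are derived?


Initial facts: {B, C}
Apply modus ponens to closure:
  C and C->D  =>  D
Final known: {B, C, D}
New propositions: {D}
Count = 1

1


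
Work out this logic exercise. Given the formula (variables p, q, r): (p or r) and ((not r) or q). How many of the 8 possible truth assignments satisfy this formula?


Evaluate all 8 assignments for p, q, r:
p=0, q=0, r=0: 0
p=0, q=0, r=1: 0
p=0, q=1, r=0: 0
p=0, q=1, r=1: 1
p=1, q=0, r=0: 1
p=1, q=0, r=1: 0
p=1, q=1, r=0: 1
p=1, q=1, r=1: 1
Satisfying count = 4

4


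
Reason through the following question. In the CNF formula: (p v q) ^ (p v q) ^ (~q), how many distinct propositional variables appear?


Identify each variable that appears in the formula.
Variables found: p, q
Count = 2

2


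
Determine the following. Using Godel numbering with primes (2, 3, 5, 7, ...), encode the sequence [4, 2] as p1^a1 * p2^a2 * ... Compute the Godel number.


Encode each element as an exponent of the corresponding prime:
  2^4 = 16
  3^2 = 9
Product = 16 * 9 = 144

144


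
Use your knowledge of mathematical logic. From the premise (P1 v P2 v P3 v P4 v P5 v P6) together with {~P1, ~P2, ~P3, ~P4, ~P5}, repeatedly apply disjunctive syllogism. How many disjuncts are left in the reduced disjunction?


Original disjuncts (6): P1, P2, P3, P4, P5, P6
Negated (eliminate): ~P1, ~P2, ~P3, ~P4, ~P5
Remaining disjuncts: P6
Count = 6 - 5 = 1

1


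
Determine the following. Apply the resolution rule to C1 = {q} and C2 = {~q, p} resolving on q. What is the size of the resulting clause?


Remove q from C1 and ~q from C2.
C1 remainder: {}
C2 remainder: {p}
Union (resolvent): {p}
Resolvent has 1 literal(s).

1


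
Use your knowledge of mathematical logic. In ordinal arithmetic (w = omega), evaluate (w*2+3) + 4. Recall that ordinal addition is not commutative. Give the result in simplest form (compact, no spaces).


Compute (w*2+3) + 4.
Ordinal + is associative but NOT commutative; for finite n>0, n + w = w but w + n stays w+n.
By associativity: (w*2+3) + 4 = w*2 + (3+4) = w*2+7.
Result = w*2+7

w*2+7


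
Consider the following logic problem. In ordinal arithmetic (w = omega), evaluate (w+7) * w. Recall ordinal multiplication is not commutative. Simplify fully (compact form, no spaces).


Compute (w+7) * w.
Ordinal * is associative and left-distributive over +, but NOT commutative; for finite n>1, n*w = w but w*n stays w*n.
(w+7) * w = sup{(w+7)*k : k<w} = sup{w*k+7} = w^2 (the +7 tail is absorbed in the limit).
Result = w^2

w^2


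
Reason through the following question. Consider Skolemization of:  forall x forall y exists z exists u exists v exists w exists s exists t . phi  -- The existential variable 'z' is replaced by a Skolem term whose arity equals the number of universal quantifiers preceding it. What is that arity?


Quantifier prefix: forall x forall y exists z exists u exists v exists w exists s exists t
'z' is existentially quantified at position 3.
Universal variables preceding it: x, y
Skolem function arity = 2

2


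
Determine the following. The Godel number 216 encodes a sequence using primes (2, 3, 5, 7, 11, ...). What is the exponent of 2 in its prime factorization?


Factorize 216 by dividing by 2 repeatedly.
Division steps: 2 divides 216 exactly 3 time(s).
Exponent of 2 = 3

3


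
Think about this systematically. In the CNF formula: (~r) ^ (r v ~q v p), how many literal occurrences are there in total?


Counting literals in each clause:
Clause 1: 1 literal(s)
Clause 2: 3 literal(s)
Total = 4

4


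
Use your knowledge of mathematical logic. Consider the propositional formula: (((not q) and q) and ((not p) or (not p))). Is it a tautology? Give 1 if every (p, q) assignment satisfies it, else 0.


Check all 4 assignments:
p=0, q=0: 0
p=0, q=1: 0
p=1, q=0: 0
p=1, q=1: 0
Satisfying count = 0/4.
Tautology iff count = 4: no.

0


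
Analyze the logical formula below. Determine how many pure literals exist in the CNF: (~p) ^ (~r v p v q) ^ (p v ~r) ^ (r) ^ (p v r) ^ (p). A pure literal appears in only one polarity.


Check each variable for pure literal status:
p: mixed (not pure)
q: pure positive
r: mixed (not pure)
Pure literal count = 1

1


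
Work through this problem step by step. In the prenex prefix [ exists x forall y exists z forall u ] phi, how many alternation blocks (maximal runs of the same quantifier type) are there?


Quantifier-type sequence: E A E A  (A=forall, E=exists)
Group into maximal same-type runs:
  Ex1 | Ax1 | Ex1 | Ax1
Number of blocks = 4

4


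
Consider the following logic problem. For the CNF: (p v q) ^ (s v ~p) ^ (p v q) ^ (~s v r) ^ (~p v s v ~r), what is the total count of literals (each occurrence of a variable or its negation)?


Counting literals in each clause:
Clause 1: 2 literal(s)
Clause 2: 2 literal(s)
Clause 3: 2 literal(s)
Clause 4: 2 literal(s)
Clause 5: 3 literal(s)
Total = 11

11


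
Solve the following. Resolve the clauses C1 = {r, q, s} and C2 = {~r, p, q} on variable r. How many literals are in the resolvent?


Remove r from C1 and ~r from C2.
C1 remainder: {q, s}
C2 remainder: {p, q}
Union (resolvent): {p, q, s}
Resolvent has 3 literal(s).

3


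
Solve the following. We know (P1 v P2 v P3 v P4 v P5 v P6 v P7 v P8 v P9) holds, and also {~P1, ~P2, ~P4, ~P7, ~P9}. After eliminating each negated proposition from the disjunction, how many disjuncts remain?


Original disjuncts (9): P1, P2, P3, P4, P5, P6, P7, P8, P9
Negated (eliminate): ~P1, ~P2, ~P4, ~P7, ~P9
Remaining disjuncts: P3, P5, P6, P8
Count = 9 - 5 = 4

4


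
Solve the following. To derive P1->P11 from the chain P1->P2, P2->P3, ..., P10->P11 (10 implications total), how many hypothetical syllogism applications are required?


With 10 implications in a chain connecting 11 propositions:
P1->P2, P2->P3, ..., P10->P11
Steps needed = (number of implications) - 1 = 10 - 1 = 9

9


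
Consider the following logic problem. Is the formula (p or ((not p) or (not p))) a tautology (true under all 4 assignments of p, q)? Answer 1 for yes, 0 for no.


Check all 4 assignments:
p=0, q=0: 1
p=0, q=1: 1
p=1, q=0: 1
p=1, q=1: 1
Satisfying count = 4/4.
Tautology iff count = 4: yes.

1


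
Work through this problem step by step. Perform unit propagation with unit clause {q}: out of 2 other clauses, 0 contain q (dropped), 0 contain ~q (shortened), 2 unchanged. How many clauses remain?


Satisfied (removed): 0
Shortened (remain): 0
Unchanged (remain): 2
Remaining = 0 + 2 = 2

2


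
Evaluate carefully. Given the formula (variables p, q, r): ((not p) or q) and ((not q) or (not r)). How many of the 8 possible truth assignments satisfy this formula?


Evaluate all 8 assignments for p, q, r:
p=0, q=0, r=0: 1
p=0, q=0, r=1: 1
p=0, q=1, r=0: 1
p=0, q=1, r=1: 0
p=1, q=0, r=0: 0
p=1, q=0, r=1: 0
p=1, q=1, r=0: 1
p=1, q=1, r=1: 0
Satisfying count = 4

4


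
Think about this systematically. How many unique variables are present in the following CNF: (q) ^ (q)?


Identify each variable that appears in the formula.
Variables found: q
Count = 1

1


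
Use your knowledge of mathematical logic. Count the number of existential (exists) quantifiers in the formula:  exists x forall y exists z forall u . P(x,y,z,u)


Quantifier prefix: exists x forall y exists z forall u
Mark each quantifier type:
  E U E U
Universal count = 2, Existential count = 2
Asked for existential (exists) quantifiers: 2

2


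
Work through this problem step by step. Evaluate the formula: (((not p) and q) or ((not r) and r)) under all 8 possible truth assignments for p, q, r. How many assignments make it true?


Check all 8 assignments:
p=0, q=0, r=0: 0
p=0, q=0, r=1: 0
p=0, q=1, r=0: 1
p=0, q=1, r=1: 1
p=1, q=0, r=0: 0
p=1, q=0, r=1: 0
p=1, q=1, r=0: 0
p=1, q=1, r=1: 0
Count of True = 2

2


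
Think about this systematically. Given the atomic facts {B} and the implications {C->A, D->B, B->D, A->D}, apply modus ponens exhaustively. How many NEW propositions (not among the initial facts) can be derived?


Initial facts: {B}
Apply modus ponens to closure:
  B and B->D  =>  D
Final known: {B, D}
New propositions: {D}
Count = 1

1


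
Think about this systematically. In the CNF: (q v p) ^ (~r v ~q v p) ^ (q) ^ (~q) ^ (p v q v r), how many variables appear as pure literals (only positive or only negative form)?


Check each variable for pure literal status:
p: pure positive
q: mixed (not pure)
r: mixed (not pure)
Pure literal count = 1

1


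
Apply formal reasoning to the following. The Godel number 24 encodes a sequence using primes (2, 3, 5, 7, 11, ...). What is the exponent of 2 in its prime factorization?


Factorize 24 by dividing by 2 repeatedly.
Division steps: 2 divides 24 exactly 3 time(s).
Exponent of 2 = 3

3


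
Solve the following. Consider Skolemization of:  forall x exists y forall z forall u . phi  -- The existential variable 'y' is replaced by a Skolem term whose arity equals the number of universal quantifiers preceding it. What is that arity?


Quantifier prefix: forall x exists y forall z forall u
'y' is existentially quantified at position 2.
Universal variables preceding it: x
Skolem function arity = 1

1


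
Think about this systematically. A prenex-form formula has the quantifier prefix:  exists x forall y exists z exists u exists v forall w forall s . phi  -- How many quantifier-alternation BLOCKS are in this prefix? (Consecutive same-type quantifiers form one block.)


Quantifier-type sequence: E A E E E A A  (A=forall, E=exists)
Group into maximal same-type runs:
  Ex1 | Ax1 | Ex3 | Ax2
Number of blocks = 4

4
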